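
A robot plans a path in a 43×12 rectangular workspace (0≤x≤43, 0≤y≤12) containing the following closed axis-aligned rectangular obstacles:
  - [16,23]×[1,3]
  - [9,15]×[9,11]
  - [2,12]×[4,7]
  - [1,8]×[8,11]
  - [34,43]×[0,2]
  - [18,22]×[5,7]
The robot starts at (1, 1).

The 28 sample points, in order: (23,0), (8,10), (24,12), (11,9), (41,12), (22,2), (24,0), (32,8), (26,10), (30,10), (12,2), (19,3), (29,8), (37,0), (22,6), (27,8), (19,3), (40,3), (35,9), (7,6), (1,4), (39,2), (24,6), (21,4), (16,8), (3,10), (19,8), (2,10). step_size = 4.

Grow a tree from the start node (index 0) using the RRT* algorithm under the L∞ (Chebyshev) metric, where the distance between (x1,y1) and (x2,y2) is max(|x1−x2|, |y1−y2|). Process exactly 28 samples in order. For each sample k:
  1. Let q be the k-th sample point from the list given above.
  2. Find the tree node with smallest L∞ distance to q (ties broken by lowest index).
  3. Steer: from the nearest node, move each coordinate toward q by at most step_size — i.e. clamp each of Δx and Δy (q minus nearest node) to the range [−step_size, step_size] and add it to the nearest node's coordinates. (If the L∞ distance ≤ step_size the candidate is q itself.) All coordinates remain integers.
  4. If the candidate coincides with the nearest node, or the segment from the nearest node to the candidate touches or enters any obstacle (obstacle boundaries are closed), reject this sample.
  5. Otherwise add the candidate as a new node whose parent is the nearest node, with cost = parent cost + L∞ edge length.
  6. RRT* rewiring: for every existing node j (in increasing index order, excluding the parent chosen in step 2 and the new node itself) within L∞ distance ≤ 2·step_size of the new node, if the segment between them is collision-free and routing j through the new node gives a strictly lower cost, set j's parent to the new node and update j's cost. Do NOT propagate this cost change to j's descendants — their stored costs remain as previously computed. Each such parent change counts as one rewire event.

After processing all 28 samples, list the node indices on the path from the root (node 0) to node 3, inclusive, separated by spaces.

Path: 0 1 2 3

1. q=(23,0) nearest=0 d=22 new=(5,0) → add node 1 parent=0 cost=4
2. q=(8,10) nearest=0 d=9 new=(5,5) → blocked by [2,12]×[4,7], reject
3. q=(24,12) nearest=1 d=19 new=(9,4) → blocked by [2,12]×[4,7], reject
4. q=(11,9) nearest=1 d=9 new=(9,4) → blocked by [2,12]×[4,7], reject
5. q=(41,12) nearest=1 d=36 new=(9,4) → blocked by [2,12]×[4,7], reject
6. q=(22,2) nearest=1 d=17 new=(9,2) → add node 2 parent=1 cost=8
7. q=(24,0) nearest=2 d=15 new=(13,0) → add node 3 parent=2 cost=12
8. q=(32,8) nearest=3 d=19 new=(17,4) → blocked by [16,23]×[1,3], reject
9. q=(26,10) nearest=3 d=13 new=(17,4) → blocked by [16,23]×[1,3], reject
10. q=(30,10) nearest=3 d=17 new=(17,4) → blocked by [16,23]×[1,3], reject
11. q=(12,2) nearest=3 d=2 new=(12,2) → add node 4 parent=3 cost=14
12. q=(19,3) nearest=3 d=6 new=(17,3) → blocked by [16,23]×[1,3], reject
13. q=(29,8) nearest=3 d=16 new=(17,4) → blocked by [16,23]×[1,3], reject
14. q=(37,0) nearest=3 d=24 new=(17,0) → add node 5 parent=3 cost=16
15. q=(22,6) nearest=5 d=6 new=(21,4) → blocked by [16,23]×[1,3], reject
16. q=(27,8) nearest=5 d=10 new=(21,4) → blocked by [16,23]×[1,3], reject
17. q=(19,3) nearest=5 d=3 new=(19,3) → blocked by [16,23]×[1,3], reject
18. q=(40,3) nearest=5 d=23 new=(21,3) → blocked by [16,23]×[1,3], reject
19. q=(35,9) nearest=5 d=18 new=(21,4) → blocked by [16,23]×[1,3], reject
20. q=(7,6) nearest=2 d=4 new=(7,6) → blocked by [2,12]×[4,7], reject
21. q=(1,4) nearest=0 d=3 new=(1,4) → add node 6 parent=0 cost=3
22. q=(39,2) nearest=5 d=22 new=(21,2) → blocked by [16,23]×[1,3], reject
23. q=(24,6) nearest=5 d=7 new=(21,4) → blocked by [16,23]×[1,3], reject
24. q=(21,4) nearest=5 d=4 new=(21,4) → blocked by [16,23]×[1,3], reject
25. q=(16,8) nearest=4 d=6 new=(16,6) → add node 7 parent=4 cost=18
26. q=(3,10) nearest=6 d=6 new=(3,8) → blocked by [2,12]×[4,7], reject
27. q=(19,8) nearest=7 d=3 new=(19,8) → add node 8 parent=7 cost=21
28. q=(2,10) nearest=6 d=6 new=(2,8) → blocked by [1,8]×[8,11], reject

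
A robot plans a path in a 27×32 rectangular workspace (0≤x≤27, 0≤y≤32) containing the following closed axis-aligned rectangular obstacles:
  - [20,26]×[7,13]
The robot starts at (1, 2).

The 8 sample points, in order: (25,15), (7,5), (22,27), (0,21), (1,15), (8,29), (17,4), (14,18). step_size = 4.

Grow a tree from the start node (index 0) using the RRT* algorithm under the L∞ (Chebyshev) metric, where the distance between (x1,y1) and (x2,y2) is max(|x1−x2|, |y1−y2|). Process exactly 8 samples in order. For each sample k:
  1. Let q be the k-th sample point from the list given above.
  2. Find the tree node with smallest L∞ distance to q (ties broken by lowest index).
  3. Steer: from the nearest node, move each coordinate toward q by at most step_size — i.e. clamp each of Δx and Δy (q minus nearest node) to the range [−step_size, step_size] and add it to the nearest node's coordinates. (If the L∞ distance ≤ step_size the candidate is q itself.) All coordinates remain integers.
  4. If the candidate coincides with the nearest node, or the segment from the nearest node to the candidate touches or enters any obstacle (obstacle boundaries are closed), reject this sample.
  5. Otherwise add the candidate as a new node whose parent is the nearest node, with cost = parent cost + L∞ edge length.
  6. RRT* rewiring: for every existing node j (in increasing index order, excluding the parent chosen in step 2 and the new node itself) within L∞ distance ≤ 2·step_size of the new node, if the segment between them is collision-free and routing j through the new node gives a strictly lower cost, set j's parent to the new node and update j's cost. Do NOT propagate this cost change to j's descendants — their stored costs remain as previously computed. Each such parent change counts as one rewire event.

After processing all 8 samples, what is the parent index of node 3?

1. q=(25,15) nearest=0 d=24 new=(5,6) → add node 1 parent=0 cost=4
2. q=(7,5) nearest=1 d=2 new=(7,5) → add node 2 parent=1 cost=6
3. q=(22,27) nearest=1 d=21 new=(9,10) → add node 3 parent=1 cost=8
4. q=(0,21) nearest=3 d=11 new=(5,14) → add node 4 parent=3 cost=12
5. q=(1,15) nearest=4 d=4 new=(1,15) → add node 5 parent=4 cost=16
6. q=(8,29) nearest=5 d=14 new=(5,19) → add node 6 parent=5 cost=20
7. q=(17,4) nearest=3 d=8 new=(13,6) → add node 7 parent=3 cost=12
8. q=(14,18) nearest=3 d=8 new=(13,14) → add node 8 parent=3 cost=12

Parent of node 3: 1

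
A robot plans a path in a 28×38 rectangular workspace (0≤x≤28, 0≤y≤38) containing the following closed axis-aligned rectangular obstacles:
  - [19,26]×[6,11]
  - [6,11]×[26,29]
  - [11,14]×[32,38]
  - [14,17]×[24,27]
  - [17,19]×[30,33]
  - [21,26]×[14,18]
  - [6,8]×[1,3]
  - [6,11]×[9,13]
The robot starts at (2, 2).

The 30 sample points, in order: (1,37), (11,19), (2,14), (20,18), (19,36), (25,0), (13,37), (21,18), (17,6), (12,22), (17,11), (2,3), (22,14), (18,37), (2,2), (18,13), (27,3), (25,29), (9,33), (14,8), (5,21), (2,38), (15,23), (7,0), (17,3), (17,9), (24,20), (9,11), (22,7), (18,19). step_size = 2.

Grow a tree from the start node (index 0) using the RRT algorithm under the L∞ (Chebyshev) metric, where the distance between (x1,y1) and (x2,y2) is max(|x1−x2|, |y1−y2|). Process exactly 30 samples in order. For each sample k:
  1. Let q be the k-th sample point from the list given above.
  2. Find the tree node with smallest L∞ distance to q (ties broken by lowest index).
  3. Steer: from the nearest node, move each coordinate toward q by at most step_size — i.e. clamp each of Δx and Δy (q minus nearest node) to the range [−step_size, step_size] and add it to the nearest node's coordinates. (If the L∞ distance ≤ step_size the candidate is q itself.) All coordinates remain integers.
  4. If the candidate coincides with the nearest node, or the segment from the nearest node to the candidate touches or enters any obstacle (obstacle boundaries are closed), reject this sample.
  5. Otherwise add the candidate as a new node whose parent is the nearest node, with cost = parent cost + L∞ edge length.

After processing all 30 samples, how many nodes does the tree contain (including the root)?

Node count: 23

1. q=(1,37) nearest=0 d=35 new=(1,4) → add node 1 parent=0 cost=2
2. q=(11,19) nearest=1 d=15 new=(3,6) → add node 2 parent=1 cost=4
3. q=(2,14) nearest=2 d=8 new=(2,8) → add node 3 parent=2 cost=6
4. q=(20,18) nearest=2 d=17 new=(5,8) → add node 4 parent=2 cost=6
5. q=(19,36) nearest=3 d=28 new=(4,10) → add node 5 parent=3 cost=8
6. q=(25,0) nearest=4 d=20 new=(7,6) → add node 6 parent=4 cost=8
7. q=(13,37) nearest=5 d=27 new=(6,12) → blocked by [6,11]×[9,13], reject
8. q=(21,18) nearest=6 d=14 new=(9,8) → add node 7 parent=6 cost=10
9. q=(17,6) nearest=7 d=8 new=(11,6) → add node 8 parent=7 cost=12
10. q=(12,22) nearest=5 d=12 new=(6,12) → blocked by [6,11]×[9,13], reject
11. q=(17,11) nearest=8 d=6 new=(13,8) → add node 9 parent=8 cost=14
12. q=(2,3) nearest=0 d=1 new=(2,3) → add node 10 parent=0 cost=1
13. q=(22,14) nearest=9 d=9 new=(15,10) → add node 11 parent=9 cost=16
14. q=(18,37) nearest=5 d=27 new=(6,12) → blocked by [6,11]×[9,13], reject
15. q=(2,2) nearest=0 d=0 → coincident, reject
16. q=(18,13) nearest=11 d=3 new=(17,12) → add node 12 parent=11 cost=18
17. q=(27,3) nearest=12 d=10 new=(19,10) → blocked by [19,26]×[6,11], reject
18. q=(25,29) nearest=12 d=17 new=(19,14) → add node 13 parent=12 cost=20
19. q=(9,33) nearest=13 d=19 new=(17,16) → add node 14 parent=13 cost=22
20. q=(14,8) nearest=9 d=1 new=(14,8) → add node 15 parent=9 cost=15
21. q=(5,21) nearest=5 d=11 new=(5,12) → add node 16 parent=5 cost=10
22. q=(2,38) nearest=14 d=22 new=(15,18) → add node 17 parent=14 cost=24
23. q=(15,23) nearest=17 d=5 new=(15,20) → add node 18 parent=17 cost=26
24. q=(7,0) nearest=0 d=5 new=(4,0) → add node 19 parent=0 cost=2
25. q=(17,3) nearest=9 d=5 new=(15,6) → add node 20 parent=9 cost=16
26. q=(17,9) nearest=11 d=2 new=(17,9) → add node 21 parent=11 cost=18
27. q=(24,20) nearest=13 d=6 new=(21,16) → blocked by [21,26]×[14,18], reject
28. q=(9,11) nearest=7 d=3 new=(9,10) → blocked by [6,11]×[9,13], reject
29. q=(22,7) nearest=12 d=5 new=(19,10) → blocked by [19,26]×[6,11], reject
30. q=(18,19) nearest=14 d=3 new=(18,18) → add node 22 parent=14 cost=24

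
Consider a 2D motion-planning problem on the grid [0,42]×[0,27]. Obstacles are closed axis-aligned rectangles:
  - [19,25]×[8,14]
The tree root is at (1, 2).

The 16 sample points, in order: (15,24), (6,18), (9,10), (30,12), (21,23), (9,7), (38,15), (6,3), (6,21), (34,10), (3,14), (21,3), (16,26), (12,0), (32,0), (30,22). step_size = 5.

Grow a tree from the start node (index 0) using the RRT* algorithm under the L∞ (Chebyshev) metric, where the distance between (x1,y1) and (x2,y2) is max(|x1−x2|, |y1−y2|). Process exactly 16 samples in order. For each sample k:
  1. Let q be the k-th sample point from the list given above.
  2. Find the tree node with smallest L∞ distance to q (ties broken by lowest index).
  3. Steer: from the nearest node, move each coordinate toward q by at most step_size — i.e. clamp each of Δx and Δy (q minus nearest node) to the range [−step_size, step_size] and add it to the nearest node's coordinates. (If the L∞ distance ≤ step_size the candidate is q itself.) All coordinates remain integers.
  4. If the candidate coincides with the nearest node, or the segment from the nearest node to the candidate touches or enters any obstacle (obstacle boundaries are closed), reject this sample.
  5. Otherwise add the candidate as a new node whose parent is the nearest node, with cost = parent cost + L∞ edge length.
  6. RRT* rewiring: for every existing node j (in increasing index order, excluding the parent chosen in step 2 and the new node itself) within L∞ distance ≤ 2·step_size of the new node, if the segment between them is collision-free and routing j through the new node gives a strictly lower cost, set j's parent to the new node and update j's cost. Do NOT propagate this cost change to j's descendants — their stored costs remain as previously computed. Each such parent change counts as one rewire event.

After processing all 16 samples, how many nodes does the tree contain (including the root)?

Node count: 16

1. q=(15,24) nearest=0 d=22 new=(6,7) → add node 1 parent=0 cost=5
2. q=(6,18) nearest=1 d=11 new=(6,12) → add node 2 parent=1 cost=10
3. q=(9,10) nearest=1 d=3 new=(9,10) → add node 3 parent=1 cost=8
4. q=(30,12) nearest=3 d=21 new=(14,12) → add node 4 parent=3 cost=13
5. q=(21,23) nearest=4 d=11 new=(19,17) → add node 5 parent=4 cost=18
6. q=(9,7) nearest=1 d=3 new=(9,7) → add node 6 parent=1 cost=8
7. q=(38,15) nearest=5 d=19 new=(24,15) → add node 7 parent=5 cost=23
8. q=(6,3) nearest=1 d=4 new=(6,3) → add node 8 parent=1 cost=9
9. q=(6,21) nearest=2 d=9 new=(6,17) → add node 9 parent=2 cost=15
10. q=(34,10) nearest=7 d=10 new=(29,10) → blocked by [19,25]×[8,14], reject
11. q=(3,14) nearest=2 d=3 new=(3,14) → add node 10 parent=2 cost=13
12. q=(21,3) nearest=4 d=9 new=(19,7) → add node 11 parent=4 cost=18
13. q=(16,26) nearest=5 d=9 new=(16,22) → add node 12 parent=5 cost=23
14. q=(12,0) nearest=8 d=6 new=(11,0) → add node 13 parent=8 cost=14
15. q=(32,0) nearest=11 d=13 new=(24,2) → add node 14 parent=11 cost=23
16. q=(30,22) nearest=7 d=7 new=(29,20) → add node 15 parent=7 cost=28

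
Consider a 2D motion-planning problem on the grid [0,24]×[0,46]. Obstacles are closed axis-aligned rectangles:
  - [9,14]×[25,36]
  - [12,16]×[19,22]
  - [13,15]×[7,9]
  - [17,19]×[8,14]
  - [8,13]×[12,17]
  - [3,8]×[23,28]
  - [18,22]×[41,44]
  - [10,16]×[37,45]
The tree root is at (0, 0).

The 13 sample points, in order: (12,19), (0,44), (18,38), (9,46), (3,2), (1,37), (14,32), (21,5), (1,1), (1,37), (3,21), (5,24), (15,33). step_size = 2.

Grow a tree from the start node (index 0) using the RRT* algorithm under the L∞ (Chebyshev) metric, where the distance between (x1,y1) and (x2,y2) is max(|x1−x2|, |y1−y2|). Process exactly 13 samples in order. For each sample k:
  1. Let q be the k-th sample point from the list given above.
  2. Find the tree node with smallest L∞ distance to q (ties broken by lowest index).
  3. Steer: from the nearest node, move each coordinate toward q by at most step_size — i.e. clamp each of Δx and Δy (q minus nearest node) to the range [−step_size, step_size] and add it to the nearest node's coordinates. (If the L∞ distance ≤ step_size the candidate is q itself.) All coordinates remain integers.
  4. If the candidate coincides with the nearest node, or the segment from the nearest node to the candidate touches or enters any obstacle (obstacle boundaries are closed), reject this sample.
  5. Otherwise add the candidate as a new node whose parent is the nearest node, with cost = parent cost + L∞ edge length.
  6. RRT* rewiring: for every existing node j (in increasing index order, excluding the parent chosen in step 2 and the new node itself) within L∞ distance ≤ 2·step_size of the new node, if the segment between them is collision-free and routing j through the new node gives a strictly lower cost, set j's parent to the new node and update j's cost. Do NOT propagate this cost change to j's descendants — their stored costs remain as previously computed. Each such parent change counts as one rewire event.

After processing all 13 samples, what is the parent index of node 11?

Parent of node 11: 10

1. q=(12,19) nearest=0 d=19 new=(2,2) → add node 1 parent=0 cost=2
2. q=(0,44) nearest=1 d=42 new=(0,4) → add node 2 parent=1 cost=4
3. q=(18,38) nearest=2 d=34 new=(2,6) → add node 3 parent=2 cost=6
4. q=(9,46) nearest=3 d=40 new=(4,8) → add node 4 parent=3 cost=8
5. q=(3,2) nearest=1 d=1 new=(3,2) → add node 5 parent=1 cost=3
6. q=(1,37) nearest=4 d=29 new=(2,10) → add node 6 parent=4 cost=10
7. q=(14,32) nearest=6 d=22 new=(4,12) → add node 7 parent=6 cost=12
8. q=(21,5) nearest=4 d=17 new=(6,6) → add node 8 parent=4 cost=10
9. q=(1,1) nearest=0 d=1 new=(1,1) → add node 9 parent=0 cost=1
10. q=(1,37) nearest=7 d=25 new=(2,14) → add node 10 parent=7 cost=14
11. q=(3,21) nearest=10 d=7 new=(3,16) → add node 11 parent=10 cost=16
12. q=(5,24) nearest=11 d=8 new=(5,18) → add node 12 parent=11 cost=18
13. q=(15,33) nearest=12 d=15 new=(7,20) → add node 13 parent=12 cost=20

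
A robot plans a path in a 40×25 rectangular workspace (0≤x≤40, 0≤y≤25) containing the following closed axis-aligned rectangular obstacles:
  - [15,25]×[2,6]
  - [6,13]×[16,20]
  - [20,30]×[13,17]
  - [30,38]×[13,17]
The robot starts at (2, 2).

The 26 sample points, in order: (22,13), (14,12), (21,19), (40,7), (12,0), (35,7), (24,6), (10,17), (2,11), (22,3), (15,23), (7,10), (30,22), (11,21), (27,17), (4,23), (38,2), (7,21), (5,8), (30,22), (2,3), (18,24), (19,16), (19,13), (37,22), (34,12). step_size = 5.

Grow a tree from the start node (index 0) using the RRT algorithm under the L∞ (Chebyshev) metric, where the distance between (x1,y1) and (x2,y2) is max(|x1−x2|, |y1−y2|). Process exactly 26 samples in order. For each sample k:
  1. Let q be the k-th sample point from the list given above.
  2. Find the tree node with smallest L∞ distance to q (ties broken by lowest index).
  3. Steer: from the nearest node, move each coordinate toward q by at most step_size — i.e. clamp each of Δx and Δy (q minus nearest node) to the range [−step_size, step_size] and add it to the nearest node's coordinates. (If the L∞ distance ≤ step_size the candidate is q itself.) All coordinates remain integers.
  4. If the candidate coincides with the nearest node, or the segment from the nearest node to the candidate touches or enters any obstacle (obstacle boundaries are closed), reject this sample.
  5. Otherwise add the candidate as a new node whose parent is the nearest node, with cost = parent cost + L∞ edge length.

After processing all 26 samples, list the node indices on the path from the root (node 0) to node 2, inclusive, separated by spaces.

Path: 0 1 2

1. q=(22,13) nearest=0 d=20 new=(7,7) → add node 1 parent=0 cost=5
2. q=(14,12) nearest=1 d=7 new=(12,12) → add node 2 parent=1 cost=10
3. q=(21,19) nearest=2 d=9 new=(17,17) → add node 3 parent=2 cost=15
4. q=(40,7) nearest=3 d=23 new=(22,12) → blocked by [20,30]×[13,17], reject
5. q=(12,0) nearest=1 d=7 new=(12,2) → add node 4 parent=1 cost=10
6. q=(35,7) nearest=3 d=18 new=(22,12) → blocked by [20,30]×[13,17], reject
7. q=(24,6) nearest=3 d=11 new=(22,12) → blocked by [20,30]×[13,17], reject
8. q=(10,17) nearest=2 d=5 new=(10,17) → blocked by [6,13]×[16,20], reject
9. q=(2,11) nearest=1 d=5 new=(2,11) → add node 5 parent=1 cost=10
10. q=(22,3) nearest=2 d=10 new=(17,7) → add node 6 parent=2 cost=15
11. q=(15,23) nearest=3 d=6 new=(15,22) → add node 7 parent=3 cost=20
12. q=(7,10) nearest=1 d=3 new=(7,10) → add node 8 parent=1 cost=8
13. q=(30,22) nearest=3 d=13 new=(22,22) → add node 9 parent=3 cost=20
14. q=(11,21) nearest=7 d=4 new=(11,21) → add node 10 parent=7 cost=24
15. q=(27,17) nearest=9 d=5 new=(27,17) → blocked by [20,30]×[13,17], reject
16. q=(4,23) nearest=10 d=7 new=(6,23) → add node 11 parent=10 cost=29
17. q=(38,2) nearest=9 d=20 new=(27,17) → blocked by [20,30]×[13,17], reject
18. q=(7,21) nearest=11 d=2 new=(7,21) → add node 12 parent=11 cost=31
19. q=(5,8) nearest=1 d=2 new=(5,8) → add node 13 parent=1 cost=7
20. q=(30,22) nearest=9 d=8 new=(27,22) → add node 14 parent=9 cost=25
21. q=(2,3) nearest=0 d=1 new=(2,3) → add node 15 parent=0 cost=1
22. q=(18,24) nearest=7 d=3 new=(18,24) → add node 16 parent=7 cost=23
23. q=(19,16) nearest=3 d=2 new=(19,16) → add node 17 parent=3 cost=17
24. q=(19,13) nearest=17 d=3 new=(19,13) → add node 18 parent=17 cost=20
25. q=(37,22) nearest=14 d=10 new=(32,22) → add node 19 parent=14 cost=30
26. q=(34,12) nearest=14 d=10 new=(32,17) → blocked by [30,38]×[13,17], reject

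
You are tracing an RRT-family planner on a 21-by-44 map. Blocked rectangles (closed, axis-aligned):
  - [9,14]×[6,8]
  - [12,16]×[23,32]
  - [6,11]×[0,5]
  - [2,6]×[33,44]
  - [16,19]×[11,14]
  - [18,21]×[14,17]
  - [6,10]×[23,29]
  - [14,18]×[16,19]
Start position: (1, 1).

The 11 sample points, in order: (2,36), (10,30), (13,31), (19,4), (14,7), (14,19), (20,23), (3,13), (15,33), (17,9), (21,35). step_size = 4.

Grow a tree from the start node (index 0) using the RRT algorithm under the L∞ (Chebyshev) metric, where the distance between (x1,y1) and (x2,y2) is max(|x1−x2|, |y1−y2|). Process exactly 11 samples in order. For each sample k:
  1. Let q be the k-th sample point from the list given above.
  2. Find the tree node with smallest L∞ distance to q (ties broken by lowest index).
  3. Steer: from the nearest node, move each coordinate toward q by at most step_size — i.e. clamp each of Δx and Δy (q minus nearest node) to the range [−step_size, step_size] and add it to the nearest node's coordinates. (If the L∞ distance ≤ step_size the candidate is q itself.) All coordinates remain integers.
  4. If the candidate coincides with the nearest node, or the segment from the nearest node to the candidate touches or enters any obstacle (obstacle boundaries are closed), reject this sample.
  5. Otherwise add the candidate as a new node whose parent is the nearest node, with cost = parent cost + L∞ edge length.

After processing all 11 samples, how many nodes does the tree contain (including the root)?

1. q=(2,36) nearest=0 d=35 new=(2,5) → add node 1 parent=0 cost=4
2. q=(10,30) nearest=1 d=25 new=(6,9) → add node 2 parent=1 cost=8
3. q=(13,31) nearest=2 d=22 new=(10,13) → add node 3 parent=2 cost=12
4. q=(19,4) nearest=3 d=9 new=(14,9) → add node 4 parent=3 cost=16
5. q=(14,7) nearest=4 d=2 new=(14,7) → blocked by [9,14]×[6,8], reject
6. q=(14,19) nearest=3 d=6 new=(14,17) → blocked by [14,18]×[16,19], reject
7. q=(20,23) nearest=3 d=10 new=(14,17) → blocked by [14,18]×[16,19], reject
8. q=(3,13) nearest=2 d=4 new=(3,13) → add node 5 parent=2 cost=12
9. q=(15,33) nearest=3 d=20 new=(14,17) → blocked by [14,18]×[16,19], reject
10. q=(17,9) nearest=4 d=3 new=(17,9) → add node 6 parent=4 cost=19
11. q=(21,35) nearest=3 d=22 new=(14,17) → blocked by [14,18]×[16,19], reject

Node count: 7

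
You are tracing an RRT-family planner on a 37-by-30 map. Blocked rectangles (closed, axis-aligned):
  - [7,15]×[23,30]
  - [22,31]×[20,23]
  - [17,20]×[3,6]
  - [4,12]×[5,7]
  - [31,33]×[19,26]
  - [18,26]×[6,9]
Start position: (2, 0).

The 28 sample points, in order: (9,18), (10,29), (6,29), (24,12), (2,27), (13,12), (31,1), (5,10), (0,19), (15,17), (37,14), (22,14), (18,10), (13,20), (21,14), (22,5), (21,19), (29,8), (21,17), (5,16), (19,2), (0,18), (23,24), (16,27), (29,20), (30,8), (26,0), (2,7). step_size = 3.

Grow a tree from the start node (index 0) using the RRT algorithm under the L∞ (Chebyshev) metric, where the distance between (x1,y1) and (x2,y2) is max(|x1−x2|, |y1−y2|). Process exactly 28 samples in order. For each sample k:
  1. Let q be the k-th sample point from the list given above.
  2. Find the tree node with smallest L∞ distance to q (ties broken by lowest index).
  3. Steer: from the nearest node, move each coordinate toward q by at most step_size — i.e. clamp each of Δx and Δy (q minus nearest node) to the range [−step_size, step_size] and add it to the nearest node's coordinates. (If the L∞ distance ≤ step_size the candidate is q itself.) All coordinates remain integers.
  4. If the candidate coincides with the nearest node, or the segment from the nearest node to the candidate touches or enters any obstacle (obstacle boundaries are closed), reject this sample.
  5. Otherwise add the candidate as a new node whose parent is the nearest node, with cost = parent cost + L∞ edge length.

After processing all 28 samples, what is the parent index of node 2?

1. q=(9,18) nearest=0 d=18 new=(5,3) → add node 1 parent=0 cost=3
2. q=(10,29) nearest=1 d=26 new=(8,6) → blocked by [4,12]×[5,7], reject
3. q=(6,29) nearest=1 d=26 new=(6,6) → blocked by [4,12]×[5,7], reject
4. q=(24,12) nearest=1 d=19 new=(8,6) → blocked by [4,12]×[5,7], reject
5. q=(2,27) nearest=1 d=24 new=(2,6) → add node 2 parent=1 cost=6
6. q=(13,12) nearest=1 d=9 new=(8,6) → blocked by [4,12]×[5,7], reject
7. q=(31,1) nearest=1 d=26 new=(8,1) → add node 3 parent=1 cost=6
8. q=(5,10) nearest=2 d=4 new=(5,9) → add node 4 parent=2 cost=9
9. q=(0,19) nearest=4 d=10 new=(2,12) → add node 5 parent=4 cost=12
10. q=(15,17) nearest=4 d=10 new=(8,12) → add node 6 parent=4 cost=12
11. q=(37,14) nearest=3 d=29 new=(11,4) → add node 7 parent=3 cost=9
12. q=(22,14) nearest=7 d=11 new=(14,7) → blocked by [4,12]×[5,7], reject
13. q=(18,10) nearest=7 d=7 new=(14,7) → blocked by [4,12]×[5,7], reject
14. q=(13,20) nearest=6 d=8 new=(11,15) → add node 8 parent=6 cost=15
15. q=(21,14) nearest=7 d=10 new=(14,7) → blocked by [4,12]×[5,7], reject
16. q=(22,5) nearest=7 d=11 new=(14,5) → add node 9 parent=7 cost=12
17. q=(21,19) nearest=8 d=10 new=(14,18) → add node 10 parent=8 cost=18
18. q=(29,8) nearest=9 d=15 new=(17,8) → add node 11 parent=9 cost=15
19. q=(21,17) nearest=10 d=7 new=(17,17) → add node 12 parent=10 cost=21
20. q=(5,16) nearest=5 d=4 new=(5,15) → add node 13 parent=5 cost=15
21. q=(19,2) nearest=9 d=5 new=(17,2) → add node 14 parent=9 cost=15
22. q=(0,18) nearest=13 d=5 new=(2,18) → add node 15 parent=13 cost=18
23. q=(23,24) nearest=12 d=7 new=(20,20) → add node 16 parent=12 cost=24
24. q=(16,27) nearest=16 d=7 new=(17,23) → add node 17 parent=16 cost=27
25. q=(29,20) nearest=16 d=9 new=(23,20) → blocked by [22,31]×[20,23], reject
26. q=(30,8) nearest=16 d=12 new=(23,17) → add node 18 parent=16 cost=27
27. q=(26,0) nearest=11 d=9 new=(20,5) → blocked by [17,20]×[3,6], reject
28. q=(2,7) nearest=2 d=1 new=(2,7) → add node 19 parent=2 cost=7

Parent of node 2: 1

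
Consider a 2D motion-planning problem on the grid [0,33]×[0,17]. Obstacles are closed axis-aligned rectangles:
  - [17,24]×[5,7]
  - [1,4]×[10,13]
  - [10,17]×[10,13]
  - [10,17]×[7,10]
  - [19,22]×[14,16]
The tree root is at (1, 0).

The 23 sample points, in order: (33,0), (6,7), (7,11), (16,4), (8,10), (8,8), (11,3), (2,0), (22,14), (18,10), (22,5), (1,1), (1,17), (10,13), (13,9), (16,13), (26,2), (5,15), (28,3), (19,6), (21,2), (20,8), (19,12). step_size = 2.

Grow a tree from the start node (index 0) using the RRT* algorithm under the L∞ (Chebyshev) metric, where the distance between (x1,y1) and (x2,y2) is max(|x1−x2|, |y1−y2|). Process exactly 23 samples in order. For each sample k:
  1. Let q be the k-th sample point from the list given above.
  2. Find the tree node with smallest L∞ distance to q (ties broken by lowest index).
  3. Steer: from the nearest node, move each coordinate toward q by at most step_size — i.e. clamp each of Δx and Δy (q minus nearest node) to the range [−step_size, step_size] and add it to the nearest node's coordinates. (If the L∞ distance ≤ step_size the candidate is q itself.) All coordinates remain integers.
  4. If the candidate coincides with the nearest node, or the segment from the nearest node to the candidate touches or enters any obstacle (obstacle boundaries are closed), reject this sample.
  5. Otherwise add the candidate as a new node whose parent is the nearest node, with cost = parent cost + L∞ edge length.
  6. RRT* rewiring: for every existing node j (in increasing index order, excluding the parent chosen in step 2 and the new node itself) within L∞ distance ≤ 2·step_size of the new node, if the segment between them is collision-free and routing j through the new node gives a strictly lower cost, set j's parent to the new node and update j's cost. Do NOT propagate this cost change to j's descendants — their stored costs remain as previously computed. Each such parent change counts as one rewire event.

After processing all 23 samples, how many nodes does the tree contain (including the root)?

1. q=(33,0) nearest=0 d=32 new=(3,0) → add node 1 parent=0 cost=2
2. q=(6,7) nearest=0 d=7 new=(3,2) → add node 2 parent=0 cost=2
3. q=(7,11) nearest=2 d=9 new=(5,4) → add node 3 parent=2 cost=4
4. q=(16,4) nearest=3 d=11 new=(7,4) → add node 4 parent=3 cost=6
5. q=(8,10) nearest=3 d=6 new=(7,6) → add node 5 parent=3 cost=6
6. q=(8,8) nearest=5 d=2 new=(8,8) → add node 6 parent=5 cost=8
7. q=(11,3) nearest=4 d=4 new=(9,3) → add node 7 parent=4 cost=8
8. q=(2,0) nearest=0 d=1 new=(2,0) → add node 8 parent=0 cost=1
9. q=(22,14) nearest=7 d=13 new=(11,5) → add node 9 parent=7 cost=10
10. q=(18,10) nearest=9 d=7 new=(13,7) → blocked by [10,17]×[7,10], reject
11. q=(22,5) nearest=9 d=11 new=(13,5) → add node 10 parent=9 cost=12
12. q=(1,1) nearest=0 d=1 new=(1,1) → add node 11 parent=0 cost=1
13. q=(1,17) nearest=6 d=9 new=(6,10) → add node 12 parent=6 cost=10
14. q=(10,13) nearest=12 d=4 new=(8,12) → add node 13 parent=12 cost=12
15. q=(13,9) nearest=9 d=4 new=(13,7) → blocked by [10,17]×[7,10], reject
16. q=(16,13) nearest=6 d=8 new=(10,10) → blocked by [10,17]×[10,13], reject
17. q=(26,2) nearest=10 d=13 new=(15,3) → add node 14 parent=10 cost=14
18. q=(5,15) nearest=13 d=3 new=(6,14) → add node 15 parent=13 cost=14
19. q=(28,3) nearest=14 d=13 new=(17,3) → add node 16 parent=14 cost=16
20. q=(19,6) nearest=16 d=3 new=(19,5) → blocked by [17,24]×[5,7], reject
21. q=(21,2) nearest=16 d=4 new=(19,2) → add node 17 parent=16 cost=18
22. q=(20,8) nearest=14 d=5 new=(17,5) → blocked by [17,24]×[5,7], reject
23. q=(19,12) nearest=10 d=7 new=(15,7) → blocked by [10,17]×[7,10], reject

Node count: 18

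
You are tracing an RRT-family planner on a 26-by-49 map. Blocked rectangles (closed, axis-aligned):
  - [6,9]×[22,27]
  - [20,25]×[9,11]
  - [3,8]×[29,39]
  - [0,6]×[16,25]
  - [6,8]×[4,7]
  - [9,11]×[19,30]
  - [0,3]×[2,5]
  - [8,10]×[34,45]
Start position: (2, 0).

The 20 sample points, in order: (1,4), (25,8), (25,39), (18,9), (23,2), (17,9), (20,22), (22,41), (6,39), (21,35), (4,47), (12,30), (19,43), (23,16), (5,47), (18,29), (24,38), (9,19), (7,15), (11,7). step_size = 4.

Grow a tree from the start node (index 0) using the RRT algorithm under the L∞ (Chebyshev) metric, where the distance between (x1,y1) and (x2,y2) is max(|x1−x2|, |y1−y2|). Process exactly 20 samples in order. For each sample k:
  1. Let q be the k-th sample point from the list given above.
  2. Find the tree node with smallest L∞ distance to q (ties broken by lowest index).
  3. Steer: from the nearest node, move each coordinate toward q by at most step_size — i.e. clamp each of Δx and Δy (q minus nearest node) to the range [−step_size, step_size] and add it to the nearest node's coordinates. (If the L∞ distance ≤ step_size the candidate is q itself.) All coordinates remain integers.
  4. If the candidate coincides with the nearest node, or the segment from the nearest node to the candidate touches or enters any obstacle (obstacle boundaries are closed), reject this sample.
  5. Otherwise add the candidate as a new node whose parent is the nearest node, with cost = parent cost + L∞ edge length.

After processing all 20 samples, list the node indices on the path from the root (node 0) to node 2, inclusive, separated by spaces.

1. q=(1,4) nearest=0 d=4 new=(1,4) → blocked by [0,3]×[2,5], reject
2. q=(25,8) nearest=0 d=23 new=(6,4) → blocked by [6,8]×[4,7], reject
3. q=(25,39) nearest=0 d=39 new=(6,4) → blocked by [6,8]×[4,7], reject
4. q=(18,9) nearest=0 d=16 new=(6,4) → blocked by [6,8]×[4,7], reject
5. q=(23,2) nearest=0 d=21 new=(6,2) → add node 1 parent=0 cost=4
6. q=(17,9) nearest=1 d=11 new=(10,6) → blocked by [6,8]×[4,7], reject
7. q=(20,22) nearest=1 d=20 new=(10,6) → blocked by [6,8]×[4,7], reject
8. q=(22,41) nearest=1 d=39 new=(10,6) → blocked by [6,8]×[4,7], reject
9. q=(6,39) nearest=1 d=37 new=(6,6) → blocked by [6,8]×[4,7], reject
10. q=(21,35) nearest=1 d=33 new=(10,6) → blocked by [6,8]×[4,7], reject
11. q=(4,47) nearest=1 d=45 new=(4,6) → add node 2 parent=1 cost=8
12. q=(12,30) nearest=2 d=24 new=(8,10) → add node 3 parent=2 cost=12
13. q=(19,43) nearest=3 d=33 new=(12,14) → add node 4 parent=3 cost=16
14. q=(23,16) nearest=4 d=11 new=(16,16) → add node 5 parent=4 cost=20
15. q=(5,47) nearest=5 d=31 new=(12,20) → add node 6 parent=5 cost=24
16. q=(18,29) nearest=6 d=9 new=(16,24) → add node 7 parent=6 cost=28
17. q=(24,38) nearest=7 d=14 new=(20,28) → add node 8 parent=7 cost=32
18. q=(9,19) nearest=6 d=3 new=(9,19) → blocked by [9,11]×[19,30], reject
19. q=(7,15) nearest=3 d=5 new=(7,14) → add node 9 parent=3 cost=16
20. q=(11,7) nearest=3 d=3 new=(11,7) → add node 10 parent=3 cost=15

Path: 0 1 2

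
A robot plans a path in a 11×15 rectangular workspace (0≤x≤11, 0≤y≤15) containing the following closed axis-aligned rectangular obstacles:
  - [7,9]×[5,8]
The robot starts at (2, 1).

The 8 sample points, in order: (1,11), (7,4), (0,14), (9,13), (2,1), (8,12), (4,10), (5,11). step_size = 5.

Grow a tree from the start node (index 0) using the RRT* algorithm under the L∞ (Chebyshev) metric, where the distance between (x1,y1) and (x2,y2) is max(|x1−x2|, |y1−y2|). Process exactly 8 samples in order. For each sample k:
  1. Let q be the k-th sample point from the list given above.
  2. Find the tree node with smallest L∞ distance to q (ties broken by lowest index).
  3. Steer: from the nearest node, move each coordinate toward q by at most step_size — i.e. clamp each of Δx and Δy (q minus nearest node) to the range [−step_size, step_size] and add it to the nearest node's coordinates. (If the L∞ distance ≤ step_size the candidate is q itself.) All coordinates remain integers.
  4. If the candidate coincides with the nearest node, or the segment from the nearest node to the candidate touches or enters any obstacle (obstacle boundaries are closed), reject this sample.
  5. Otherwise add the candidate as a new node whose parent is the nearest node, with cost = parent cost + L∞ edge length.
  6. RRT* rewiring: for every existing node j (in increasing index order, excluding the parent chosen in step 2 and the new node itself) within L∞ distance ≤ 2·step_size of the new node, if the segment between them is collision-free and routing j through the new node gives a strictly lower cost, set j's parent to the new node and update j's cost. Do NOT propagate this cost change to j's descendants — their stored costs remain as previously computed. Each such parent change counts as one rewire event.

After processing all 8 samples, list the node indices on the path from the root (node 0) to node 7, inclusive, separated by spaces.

Path: 0 1 4 7

1. q=(1,11) nearest=0 d=10 new=(1,6) → add node 1 parent=0 cost=5
2. q=(7,4) nearest=0 d=5 new=(7,4) → add node 2 parent=0 cost=5
3. q=(0,14) nearest=1 d=8 new=(0,11) → add node 3 parent=1 cost=10
4. q=(9,13) nearest=1 d=8 new=(6,11) → add node 4 parent=1 cost=10
5. q=(2,1) nearest=0 d=0 → coincident, reject
6. q=(8,12) nearest=4 d=2 new=(8,12) → add node 5 parent=4 cost=12
7. q=(4,10) nearest=4 d=2 new=(4,10) → add node 6 parent=4 cost=12
8. q=(5,11) nearest=4 d=1 new=(5,11) → add node 7 parent=4 cost=11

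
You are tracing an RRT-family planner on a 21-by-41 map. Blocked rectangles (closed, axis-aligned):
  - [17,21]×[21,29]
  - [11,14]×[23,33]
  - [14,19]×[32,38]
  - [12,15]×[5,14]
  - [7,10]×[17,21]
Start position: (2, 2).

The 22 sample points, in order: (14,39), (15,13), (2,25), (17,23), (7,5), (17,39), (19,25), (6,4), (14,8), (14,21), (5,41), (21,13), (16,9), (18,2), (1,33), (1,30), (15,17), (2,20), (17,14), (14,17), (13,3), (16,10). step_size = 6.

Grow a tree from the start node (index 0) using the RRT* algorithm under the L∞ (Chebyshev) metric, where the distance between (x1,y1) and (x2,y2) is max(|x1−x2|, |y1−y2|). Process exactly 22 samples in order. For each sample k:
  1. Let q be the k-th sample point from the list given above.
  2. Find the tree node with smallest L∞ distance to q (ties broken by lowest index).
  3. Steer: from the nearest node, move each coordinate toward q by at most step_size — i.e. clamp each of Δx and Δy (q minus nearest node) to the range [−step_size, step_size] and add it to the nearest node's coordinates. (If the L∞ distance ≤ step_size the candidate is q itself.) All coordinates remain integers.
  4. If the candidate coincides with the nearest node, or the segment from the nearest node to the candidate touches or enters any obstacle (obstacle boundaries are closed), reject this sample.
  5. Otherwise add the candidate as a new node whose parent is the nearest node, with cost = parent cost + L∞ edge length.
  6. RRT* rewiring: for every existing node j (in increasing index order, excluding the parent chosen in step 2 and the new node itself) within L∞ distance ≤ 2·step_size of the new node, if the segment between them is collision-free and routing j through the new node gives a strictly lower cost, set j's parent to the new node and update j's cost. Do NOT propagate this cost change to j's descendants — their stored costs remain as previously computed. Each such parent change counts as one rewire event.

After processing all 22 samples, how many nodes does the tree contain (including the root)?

1. q=(14,39) nearest=0 d=37 new=(8,8) → add node 1 parent=0 cost=6
2. q=(15,13) nearest=1 d=7 new=(14,13) → blocked by [12,15]×[5,14], reject
3. q=(2,25) nearest=1 d=17 new=(2,14) → add node 2 parent=1 cost=12
4. q=(17,23) nearest=1 d=15 new=(14,14) → blocked by [12,15]×[5,14], reject
5. q=(7,5) nearest=1 d=3 new=(7,5) → add node 3 parent=1 cost=9
6. q=(17,39) nearest=2 d=25 new=(8,20) → blocked by [7,10]×[17,21], reject
7. q=(19,25) nearest=1 d=17 new=(14,14) → blocked by [12,15]×[5,14], reject
8. q=(6,4) nearest=3 d=1 new=(6,4) → add node 4 parent=3 cost=10
9. q=(14,8) nearest=1 d=6 new=(14,8) → blocked by [12,15]×[5,14], reject
10. q=(14,21) nearest=2 d=12 new=(8,20) → blocked by [7,10]×[17,21], reject
11. q=(5,41) nearest=2 d=27 new=(5,20) → add node 5 parent=2 cost=18
12. q=(21,13) nearest=1 d=13 new=(14,13) → blocked by [12,15]×[5,14], reject
13. q=(16,9) nearest=1 d=8 new=(14,9) → blocked by [12,15]×[5,14], reject
14. q=(18,2) nearest=1 d=10 new=(14,2) → add node 6 parent=1 cost=12
15. q=(1,33) nearest=5 d=13 new=(1,26) → add node 7 parent=5 cost=24
16. q=(1,30) nearest=7 d=4 new=(1,30) → add node 8 parent=7 cost=28
17. q=(15,17) nearest=1 d=9 new=(14,14) → blocked by [12,15]×[5,14], reject
18. q=(2,20) nearest=5 d=3 new=(2,20) → add node 9 parent=5 cost=21
19. q=(17,14) nearest=1 d=9 new=(14,14) → blocked by [12,15]×[5,14], reject
20. q=(14,17) nearest=1 d=9 new=(14,14) → blocked by [12,15]×[5,14], reject
21. q=(13,3) nearest=6 d=1 new=(13,3) → add node 10 parent=6 cost=13
22. q=(16,10) nearest=10 d=7 new=(16,9) → blocked by [12,15]×[5,14], reject

Node count: 11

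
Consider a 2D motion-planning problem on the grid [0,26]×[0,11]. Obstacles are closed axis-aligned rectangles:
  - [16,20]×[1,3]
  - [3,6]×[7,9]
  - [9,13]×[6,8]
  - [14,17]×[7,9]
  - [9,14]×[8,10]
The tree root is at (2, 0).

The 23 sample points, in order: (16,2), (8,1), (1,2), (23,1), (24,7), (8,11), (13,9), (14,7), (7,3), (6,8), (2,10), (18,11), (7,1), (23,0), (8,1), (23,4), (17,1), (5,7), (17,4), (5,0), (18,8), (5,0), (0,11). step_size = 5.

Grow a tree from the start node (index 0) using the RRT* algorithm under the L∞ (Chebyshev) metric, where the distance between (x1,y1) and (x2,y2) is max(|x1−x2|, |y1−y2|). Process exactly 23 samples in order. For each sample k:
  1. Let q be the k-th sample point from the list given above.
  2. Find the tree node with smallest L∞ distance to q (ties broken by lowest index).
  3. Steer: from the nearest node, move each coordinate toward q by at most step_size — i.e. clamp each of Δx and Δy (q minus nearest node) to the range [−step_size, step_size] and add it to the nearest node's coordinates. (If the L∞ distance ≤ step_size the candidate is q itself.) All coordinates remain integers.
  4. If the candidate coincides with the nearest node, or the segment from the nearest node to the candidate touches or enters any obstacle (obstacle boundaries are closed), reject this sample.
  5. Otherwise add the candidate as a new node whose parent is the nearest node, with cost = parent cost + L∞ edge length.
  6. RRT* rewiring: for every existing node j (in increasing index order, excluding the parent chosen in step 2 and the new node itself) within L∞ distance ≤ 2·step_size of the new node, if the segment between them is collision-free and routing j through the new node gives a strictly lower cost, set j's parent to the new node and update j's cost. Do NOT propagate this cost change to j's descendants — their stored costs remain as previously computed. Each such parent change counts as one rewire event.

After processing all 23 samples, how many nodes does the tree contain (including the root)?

Node count: 15

1. q=(16,2) nearest=0 d=14 new=(7,2) → add node 1 parent=0 cost=5
2. q=(8,1) nearest=1 d=1 new=(8,1) → add node 2 parent=1 cost=6
3. q=(1,2) nearest=0 d=2 new=(1,2) → add node 3 parent=0 cost=2
4. q=(23,1) nearest=2 d=15 new=(13,1) → add node 4 parent=2 cost=11
5. q=(24,7) nearest=4 d=11 new=(18,6) → add node 5 parent=4 cost=16
6. q=(8,11) nearest=1 d=9 new=(8,7) → add node 6 parent=1 cost=10
7. q=(13,9) nearest=5 d=5 new=(13,9) → blocked by [14,17]×[7,9], reject
8. q=(14,7) nearest=5 d=4 new=(14,7) → blocked by [14,17]×[7,9], reject
9. q=(7,3) nearest=1 d=1 new=(7,3) → add node 7 parent=1 cost=6
10. q=(6,8) nearest=6 d=2 new=(6,8) → blocked by [3,6]×[7,9], reject
11. q=(2,10) nearest=6 d=6 new=(3,10) → blocked by [3,6]×[7,9], reject
12. q=(18,11) nearest=5 d=5 new=(18,11) → add node 8 parent=5 cost=21
13. q=(7,1) nearest=1 d=1 new=(7,1) → add node 9 parent=1 cost=6
14. q=(23,0) nearest=5 d=6 new=(23,1) → add node 10 parent=5 cost=21
15. q=(8,1) nearest=2 d=0 → coincident, reject
16. q=(23,4) nearest=10 d=3 new=(23,4) → add node 11 parent=10 cost=24
17. q=(17,1) nearest=4 d=4 new=(17,1) → blocked by [16,20]×[1,3], reject
18. q=(5,7) nearest=6 d=3 new=(5,7) → blocked by [3,6]×[7,9], reject
19. q=(17,4) nearest=5 d=2 new=(17,4) → add node 12 parent=5 cost=18
20. q=(5,0) nearest=1 d=2 new=(5,0) → add node 13 parent=1 cost=7
21. q=(18,8) nearest=5 d=2 new=(18,8) → add node 14 parent=5 cost=18; rewire 11→14 (23<24)
22. q=(5,0) nearest=13 d=0 → coincident, reject
23. q=(0,11) nearest=6 d=8 new=(3,11) → blocked by [3,6]×[7,9], reject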